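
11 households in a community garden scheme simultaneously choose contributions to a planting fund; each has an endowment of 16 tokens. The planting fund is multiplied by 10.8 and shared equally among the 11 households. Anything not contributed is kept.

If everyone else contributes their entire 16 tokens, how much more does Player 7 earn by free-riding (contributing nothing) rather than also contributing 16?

Switching from a contribution of 16 to 0 lets Player 7 keep an extra 16 tokens, but lowers the planting fund by 16, which costs Player 7 their own share of that drop: 10.8/11 × 16 = 15.71.
Net gain = 16 − 15.71 = 0.29. The private return per contributed unit (0.9818) is below 1, so free-riding is indeed the best response regardless of what the others do.

0.29 tokens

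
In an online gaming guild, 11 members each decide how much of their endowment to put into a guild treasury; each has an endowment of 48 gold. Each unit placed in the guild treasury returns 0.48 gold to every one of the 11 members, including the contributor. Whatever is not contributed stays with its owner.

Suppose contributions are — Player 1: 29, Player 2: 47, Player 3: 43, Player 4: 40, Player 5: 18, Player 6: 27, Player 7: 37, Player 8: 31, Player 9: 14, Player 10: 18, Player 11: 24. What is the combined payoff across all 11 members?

Total contributed: 29 + 47 + 43 + 40 + 18 + 27 + 37 + 31 + 14 + 18 + 24 = 328; total kept: 11 × 48 − 328 = 200.
The guild treasury pays out 0.48 × 11 × 328 = 1731.84 in aggregate.
Group total = 200 + 1731.84 = 1931.84.

1931.84 gold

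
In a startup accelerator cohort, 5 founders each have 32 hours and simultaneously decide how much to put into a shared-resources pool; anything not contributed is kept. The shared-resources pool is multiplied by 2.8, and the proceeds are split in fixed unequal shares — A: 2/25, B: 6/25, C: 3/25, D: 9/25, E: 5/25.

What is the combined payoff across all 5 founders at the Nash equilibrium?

217.60 hours

Each unit j contributes comes back to j as 2.8 × (j's share), so j prefers to contribute only if that share exceeds 1/2.8 = 0.3571; otherwise keeping the unit dominates.
The only share above 0.3571 is D's 9/25, contributing 32; the remaining 4 contribute 0. Total contributed: 32.
The shared-resources pool pays out 2.8 × 32 = 89.60 in total (split across the unequal shares, but the aggregate is all that matters for the group sum).
The 4 free-riders keep 32 each, adding 128. Group total = 128 + 89.60 = 217.60.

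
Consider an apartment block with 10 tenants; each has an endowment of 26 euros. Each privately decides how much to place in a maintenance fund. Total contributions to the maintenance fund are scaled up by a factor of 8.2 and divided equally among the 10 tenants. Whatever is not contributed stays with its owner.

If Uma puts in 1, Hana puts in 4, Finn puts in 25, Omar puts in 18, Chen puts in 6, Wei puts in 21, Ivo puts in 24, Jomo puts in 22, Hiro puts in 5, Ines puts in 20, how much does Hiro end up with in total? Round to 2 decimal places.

140.72 euros

Total contributed: 1 + 4 + 25 + 18 + 6 + 21 + 24 + 22 + 5 + 20 = 146.
Each receives 8.2 × 146 / 10 = 119.72 from the maintenance fund.
Hiro keeps 26 − 5 = 21, so Hiro's payoff is 21 + 119.72 = 140.72.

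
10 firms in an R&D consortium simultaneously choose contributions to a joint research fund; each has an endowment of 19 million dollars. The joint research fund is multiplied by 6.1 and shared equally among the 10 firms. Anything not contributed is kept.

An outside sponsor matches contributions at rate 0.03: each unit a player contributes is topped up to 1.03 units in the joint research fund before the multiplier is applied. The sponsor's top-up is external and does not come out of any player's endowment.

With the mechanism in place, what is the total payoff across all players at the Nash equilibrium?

The effective private return is 6.1 × 1.03 / 10 = 0.6283, which is still under 1, so the mechanism doesn't change anyone's dominant strategy: zero contribution.
Everyone keeps their endowment and the group total is 10 × 19 = 190.

190.00 million dollars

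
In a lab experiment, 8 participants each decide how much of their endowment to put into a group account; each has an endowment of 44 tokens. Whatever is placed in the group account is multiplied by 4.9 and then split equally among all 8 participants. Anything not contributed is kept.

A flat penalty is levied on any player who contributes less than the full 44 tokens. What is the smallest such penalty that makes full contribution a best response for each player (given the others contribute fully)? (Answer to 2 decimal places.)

17.05 tokens

Given the others contribute fully, the best deviation is to contribute 0 (any partial contribution still incurs the fine and gives up units whose private return 0.6125 is below 1).
Deviating from 44 to 0 saves 44 tokens but forfeits the deviator's share of the drop in the group account: 4.9/8 × 44 = 26.95.
So the deviation gain is 44 − 26.95 = 17.05, and the fine must be at least 17.05 tokens to wipe it out.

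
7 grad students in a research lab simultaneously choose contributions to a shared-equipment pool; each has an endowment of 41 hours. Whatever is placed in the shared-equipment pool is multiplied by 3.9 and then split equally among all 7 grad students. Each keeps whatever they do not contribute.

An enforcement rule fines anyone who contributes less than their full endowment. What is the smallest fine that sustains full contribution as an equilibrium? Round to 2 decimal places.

18.16 hours

Given the others contribute fully, the best deviation is to contribute 0 (any partial contribution still incurs the fine and gives up units whose private return 0.5571 is below 1).
Deviating from 41 to 0 saves 41 hours but forfeits the deviator's share of the drop in the shared-equipment pool: 3.9/7 × 41 = 22.84.
So the deviation gain is 41 − 22.84 = 18.16, and the fine must be at least 18.16 hours to wipe it out.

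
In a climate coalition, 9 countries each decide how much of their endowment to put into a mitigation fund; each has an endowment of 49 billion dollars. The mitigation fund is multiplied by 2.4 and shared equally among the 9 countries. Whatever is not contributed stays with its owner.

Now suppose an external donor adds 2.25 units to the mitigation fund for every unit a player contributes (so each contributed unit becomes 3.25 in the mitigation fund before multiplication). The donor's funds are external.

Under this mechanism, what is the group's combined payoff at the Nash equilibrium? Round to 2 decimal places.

With the mechanism, a contributed unit returns 2.4 × 3.25 / 9 = 0.8667 per unit of net cost — still below 1 — so contributing 0 remains dominant for every player.
Everyone keeps their endowment and the group total is 9 × 49 = 441.

441.00 billion dollars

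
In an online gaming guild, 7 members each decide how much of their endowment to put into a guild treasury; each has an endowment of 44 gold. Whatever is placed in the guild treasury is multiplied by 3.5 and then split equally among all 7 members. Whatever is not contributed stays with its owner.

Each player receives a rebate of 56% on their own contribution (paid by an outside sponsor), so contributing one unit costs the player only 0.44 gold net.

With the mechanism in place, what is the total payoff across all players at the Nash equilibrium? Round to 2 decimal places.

1250.48 gold

Under the mechanism each unit contributed yields (3.5/7) / 0.44 = 1.1364 back to its contributor per unit of net cost, which exceeds 1, making full contribution the dominant choice for everyone.
So the Nash equilibrium is full contribution by all 7; the group earns 7 × (44 × 0.56 + 3.5 × 44) = 1250.48.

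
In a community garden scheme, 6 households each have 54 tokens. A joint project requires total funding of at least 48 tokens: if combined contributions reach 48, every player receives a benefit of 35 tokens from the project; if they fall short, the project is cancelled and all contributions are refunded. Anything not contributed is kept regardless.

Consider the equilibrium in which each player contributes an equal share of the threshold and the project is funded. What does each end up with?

Equal share of the threshold: 48/6 = 8.
At this profile no one gains by cutting their contribution: any cut drops the total below 48, the project is cancelled, contributions are refunded, and the deviator ends with 54, which is less than 54 − 8 + 35 = 81. Contributing more than 8 just wastes the excess. So contributing exactly 8 is a best response.
Each player's payoff: 54 − 8 + 35 = 81.

81 tokens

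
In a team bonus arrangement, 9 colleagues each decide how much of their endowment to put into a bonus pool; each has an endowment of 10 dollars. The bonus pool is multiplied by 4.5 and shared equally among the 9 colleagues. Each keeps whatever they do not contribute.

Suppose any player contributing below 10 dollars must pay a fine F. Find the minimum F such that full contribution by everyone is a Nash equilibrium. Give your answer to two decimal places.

5.00 dollars

Given the others contribute fully, the best deviation is to contribute 0 (any partial contribution still incurs the fine and gives up units whose private return 0.5000 is below 1).
Deviating from 10 to 0 saves 10 dollars but forfeits the deviator's share of the drop in the bonus pool: 4.5/9 × 10 = 5.00.
So the deviation gain is 10 − 5.00 = 5.00, and the fine must be at least 5.00 dollars to wipe it out.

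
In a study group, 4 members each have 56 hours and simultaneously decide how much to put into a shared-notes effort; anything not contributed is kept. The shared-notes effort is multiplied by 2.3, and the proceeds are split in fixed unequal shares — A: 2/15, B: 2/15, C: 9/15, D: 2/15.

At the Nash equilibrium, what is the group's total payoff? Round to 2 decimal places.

For player j, contributing a unit is worthwhile iff 2.3 × (j's share) ≥ 1, i.e. iff j's share is at least 0.4348.
C alone (share 9/15) is above the threshold, contributing 56; the remaining 3 contribute 0. Total contributed: 56.
The shared-notes effort pays out 2.3 × 56 = 128.80 in total (split across the unequal shares, but the aggregate is all that matters for the group sum).
The 3 free-riders keep 56 each, adding 168. Group total = 168 + 128.80 = 296.80.

296.80 hours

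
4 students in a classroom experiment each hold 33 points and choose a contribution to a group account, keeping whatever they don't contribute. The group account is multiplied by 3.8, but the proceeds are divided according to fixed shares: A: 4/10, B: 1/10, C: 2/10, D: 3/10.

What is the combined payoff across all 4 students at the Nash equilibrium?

316.80 points

Player j's private return per contributed unit is 3.8 × (j's share). Contributing is weakly dominant for j when that share is at least 1/3.8 = 0.2632, and contributing 0 is dominant otherwise.
The shares above 0.2632 belong to A and D, contributing 33 each; the remaining 2 contribute 0. Total contributed: 66.
The group account pays out 3.8 × 66 = 250.80 in total (split across the unequal shares, but the aggregate is all that matters for the group sum).
The 2 free-riders keep 33 each, adding 66. Group total = 66 + 250.80 = 316.80.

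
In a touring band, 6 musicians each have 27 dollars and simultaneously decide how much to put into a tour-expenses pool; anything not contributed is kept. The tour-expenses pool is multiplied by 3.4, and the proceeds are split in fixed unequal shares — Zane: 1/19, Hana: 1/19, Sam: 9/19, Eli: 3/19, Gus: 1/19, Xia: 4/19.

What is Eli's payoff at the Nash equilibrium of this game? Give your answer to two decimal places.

For player j, contributing a unit is worthwhile iff 3.4 × (j's share) ≥ 1, i.e. iff j's share is at least 0.2941.
Sam alone (share 9/19) is above the threshold, contributing 27; the remaining 5 contribute 0. Total contributed: 27.
Eli keeps 27 and receives 3.4 × 27 × 3/19 = 14.49 from the tour-expenses pool, for a payoff of 41.49.

41.49 dollars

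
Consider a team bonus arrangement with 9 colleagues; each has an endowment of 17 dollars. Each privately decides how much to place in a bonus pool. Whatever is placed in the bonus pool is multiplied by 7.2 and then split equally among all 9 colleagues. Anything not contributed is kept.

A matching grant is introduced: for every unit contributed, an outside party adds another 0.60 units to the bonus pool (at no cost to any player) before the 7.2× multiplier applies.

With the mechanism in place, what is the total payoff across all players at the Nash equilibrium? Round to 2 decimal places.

The effective private return per unit is now 7.2 × 1.60 / 9 = 1.2800 > 1, so every player's dominant strategy flips to full contribution.
At the Nash equilibrium everyone contributes 17. Group total payoff = 7.2 × 1.60 × 153 = 1762.56.

1762.56 dollars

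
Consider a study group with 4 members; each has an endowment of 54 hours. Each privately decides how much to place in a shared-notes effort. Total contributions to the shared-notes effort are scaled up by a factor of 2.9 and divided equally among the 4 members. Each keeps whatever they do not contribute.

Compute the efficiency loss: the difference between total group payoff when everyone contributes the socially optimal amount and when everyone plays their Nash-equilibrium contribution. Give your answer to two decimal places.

Each contributed unit returns 2.9/4 = 0.7250 to its contributor — below 1 — so contributing 0 is dominant for every player. At the Nash equilibrium everyone keeps their 54, and the group total is 4 × 54 = 216.
Each contributed unit returns 2.900 to the group as a whole (0.7250 to each of 4 players), which exceeds 1, so the social optimum is full contribution: group total = 2.900 × 216 = 626.40.
Efficiency loss = 626.40 − 216 = 410.40.

410.40 hours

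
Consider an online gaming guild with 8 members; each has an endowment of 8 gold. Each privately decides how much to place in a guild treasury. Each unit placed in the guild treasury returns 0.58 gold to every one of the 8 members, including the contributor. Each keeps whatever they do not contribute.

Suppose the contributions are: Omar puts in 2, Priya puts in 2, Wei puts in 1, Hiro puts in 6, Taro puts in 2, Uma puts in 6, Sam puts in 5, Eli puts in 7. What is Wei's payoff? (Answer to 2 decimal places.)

Total contributed: 2 + 2 + 1 + 6 + 2 + 6 + 5 + 7 = 31.
Each receives 0.58 × 31 = 17.98 from the guild treasury.
Wei keeps 8 − 1 = 7, so Wei's payoff is 7 + 17.98 = 24.98.

24.98 gold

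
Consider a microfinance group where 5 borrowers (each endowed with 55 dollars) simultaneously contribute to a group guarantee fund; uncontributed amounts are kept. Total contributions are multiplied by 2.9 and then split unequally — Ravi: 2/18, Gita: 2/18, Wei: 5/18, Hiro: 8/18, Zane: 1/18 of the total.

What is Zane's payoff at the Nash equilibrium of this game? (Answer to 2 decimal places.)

Player j's private return per contributed unit is 2.9 × (j's share). Contributing is weakly dominant for j when that share is at least 1/2.9 = 0.3448, and contributing 0 is dominant otherwise.
Hiro alone (share 8/18) is above the threshold, contributing 55; the remaining 4 contribute 0. Total contributed: 55.
Zane keeps 55 and receives 2.9 × 55 × 1/18 = 8.86 from the group guarantee fund, for a payoff of 63.86.

63.86 dollars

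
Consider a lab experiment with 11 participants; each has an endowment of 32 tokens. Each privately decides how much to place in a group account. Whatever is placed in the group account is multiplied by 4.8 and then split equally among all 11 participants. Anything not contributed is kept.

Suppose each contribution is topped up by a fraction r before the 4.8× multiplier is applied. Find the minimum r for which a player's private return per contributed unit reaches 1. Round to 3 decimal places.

With matching at rate r, one contributed unit becomes (1 + r) in the group account and returns 4.8 × (1 + r) / 11 to the contributor.
Setting this equal to 1: 1 + r = 11/4.8 = 2.2917.
So the minimum matching rate is r = 2.2917 − 1 = 1.292.

1.292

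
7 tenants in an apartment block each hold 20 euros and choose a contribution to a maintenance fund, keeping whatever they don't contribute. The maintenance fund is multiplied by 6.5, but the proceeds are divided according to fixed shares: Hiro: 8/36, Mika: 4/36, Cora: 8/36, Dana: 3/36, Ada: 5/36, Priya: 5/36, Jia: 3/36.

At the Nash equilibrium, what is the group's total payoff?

Player j's private return per contributed unit is 6.5 × (j's share). Contributing is weakly dominant for j when that share is at least 1/6.5 = 0.1538, and contributing 0 is dominant otherwise.
Hiro and Cora are above the threshold, contributing 20 each; the remaining 5 contribute 0. Total contributed: 40.
The maintenance fund pays out 6.5 × 40 = 260.00 in total (split across the unequal shares, but the aggregate is all that matters for the group sum).
The 5 free-riders keep 20 each, adding 100. Group total = 100 + 260.00 = 360.00.

360.00 euros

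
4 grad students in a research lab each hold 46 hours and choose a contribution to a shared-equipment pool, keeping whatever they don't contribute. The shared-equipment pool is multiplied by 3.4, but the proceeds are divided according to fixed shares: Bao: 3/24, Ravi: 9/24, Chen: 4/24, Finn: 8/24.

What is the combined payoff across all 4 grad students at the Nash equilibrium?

For player j, contributing a unit is worthwhile iff 3.4 × (j's share) ≥ 1, i.e. iff j's share is at least 0.2941.
Ravi and Finn are above the threshold, contributing 46 each; the remaining 2 contribute 0. Total contributed: 92.
The shared-equipment pool pays out 3.4 × 92 = 312.80 in total (split across the unequal shares, but the aggregate is all that matters for the group sum).
The 2 free-riders keep 46 each, adding 92. Group total = 92 + 312.80 = 404.80.

404.80 hours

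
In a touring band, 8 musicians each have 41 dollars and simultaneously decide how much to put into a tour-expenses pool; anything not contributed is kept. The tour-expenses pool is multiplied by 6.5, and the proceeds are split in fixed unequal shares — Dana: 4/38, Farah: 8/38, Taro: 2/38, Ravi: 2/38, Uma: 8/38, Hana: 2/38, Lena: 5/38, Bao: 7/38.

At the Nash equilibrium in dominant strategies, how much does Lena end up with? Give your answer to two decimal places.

A player with share s gets back 6.5·s per unit contributed, so full contribution is dominant for anyone with s > 1/6.5 = 0.1538 and zero contribution is dominant for anyone below.
Farah, Uma and Bao clear that bar, contributing 41 each; the remaining 5 contribute 0. Total contributed: 123.
Lena keeps 41 and receives 6.5 × 123 × 5/38 = 105.20 from the tour-expenses pool, for a payoff of 146.20.

146.20 dollars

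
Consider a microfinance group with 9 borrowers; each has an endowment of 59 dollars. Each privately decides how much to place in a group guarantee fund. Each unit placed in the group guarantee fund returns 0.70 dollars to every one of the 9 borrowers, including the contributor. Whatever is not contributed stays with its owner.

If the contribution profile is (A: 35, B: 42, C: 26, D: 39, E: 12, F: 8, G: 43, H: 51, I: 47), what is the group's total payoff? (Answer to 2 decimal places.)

Total contributed: 35 + 42 + 26 + 39 + 12 + 8 + 43 + 51 + 47 = 303; total kept: 9 × 59 − 303 = 228.
The group guarantee fund pays out 0.70 × 9 × 303 = 1908.90 in aggregate.
Group total = 228 + 1908.90 = 2136.90.

2136.90 dollars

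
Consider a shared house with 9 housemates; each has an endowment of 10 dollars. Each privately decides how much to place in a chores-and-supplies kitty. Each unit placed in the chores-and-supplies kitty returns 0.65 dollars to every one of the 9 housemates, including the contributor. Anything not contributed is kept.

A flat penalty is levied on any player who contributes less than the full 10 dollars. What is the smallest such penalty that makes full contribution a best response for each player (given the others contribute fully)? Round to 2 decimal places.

3.50 dollars

Given the others contribute fully, the best deviation is to contribute 0 (any partial contribution still incurs the fine and gives up units whose private return 0.65 is below 1).
Deviating from 10 to 0 saves 10 dollars but forfeits the deviator's share of the drop in the chores-and-supplies kitty: 0.65 × 10 = 6.50.
So the deviation gain is 10 − 6.50 = 3.50, and the fine must be at least 3.50 dollars to wipe it out.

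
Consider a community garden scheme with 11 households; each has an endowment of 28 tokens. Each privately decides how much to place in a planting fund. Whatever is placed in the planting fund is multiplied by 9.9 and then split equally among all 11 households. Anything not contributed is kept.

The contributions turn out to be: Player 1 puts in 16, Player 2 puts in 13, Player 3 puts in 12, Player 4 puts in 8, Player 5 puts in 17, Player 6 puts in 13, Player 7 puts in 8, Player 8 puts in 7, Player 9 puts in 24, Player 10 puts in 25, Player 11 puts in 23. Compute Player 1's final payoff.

161.40 tokens

Total contributed: 16 + 13 + 12 + 8 + 17 + 13 + 8 + 7 + 24 + 25 + 23 = 166.
Each receives 9.9 × 166 / 11 = 149.40 from the planting fund.
Player 1 keeps 28 − 16 = 12, so Player 1's payoff is 12 + 149.40 = 161.40.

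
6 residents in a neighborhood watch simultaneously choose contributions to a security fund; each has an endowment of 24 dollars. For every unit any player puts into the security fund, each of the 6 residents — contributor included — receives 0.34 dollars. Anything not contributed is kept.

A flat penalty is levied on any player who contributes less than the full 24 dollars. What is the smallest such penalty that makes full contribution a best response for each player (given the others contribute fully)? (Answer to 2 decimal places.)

Given the others contribute fully, the best deviation is to contribute 0 (any partial contribution still incurs the fine and gives up units whose private return 0.34 is below 1).
Deviating from 24 to 0 saves 24 dollars but forfeits the deviator's share of the drop in the security fund: 0.34 × 24 = 8.16.
So the deviation gain is 24 − 8.16 = 15.84, and the fine must be at least 15.84 dollars to wipe it out.

15.84 dollars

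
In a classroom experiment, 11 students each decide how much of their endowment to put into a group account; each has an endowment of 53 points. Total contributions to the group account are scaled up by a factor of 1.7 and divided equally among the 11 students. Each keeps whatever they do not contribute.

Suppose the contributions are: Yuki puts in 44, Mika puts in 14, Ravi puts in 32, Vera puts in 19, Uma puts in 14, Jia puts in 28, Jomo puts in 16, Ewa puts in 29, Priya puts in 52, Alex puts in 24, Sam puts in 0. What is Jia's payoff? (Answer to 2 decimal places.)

67.04 points

Total contributed: 44 + 14 + 32 + 19 + 14 + 28 + 16 + 29 + 52 + 24 + 0 = 272.
Each receives 1.7 × 272 / 11 = 42.04 from the group account.
Jia keeps 53 − 28 = 25, so Jia's payoff is 25 + 42.04 = 67.04.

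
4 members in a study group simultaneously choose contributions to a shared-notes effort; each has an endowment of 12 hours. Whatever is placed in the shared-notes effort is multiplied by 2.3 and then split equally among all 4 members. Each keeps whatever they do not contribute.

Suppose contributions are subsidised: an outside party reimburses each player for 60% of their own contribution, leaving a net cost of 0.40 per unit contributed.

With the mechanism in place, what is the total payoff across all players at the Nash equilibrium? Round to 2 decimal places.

139.20 hours

With the mechanism, a contributed unit returns (2.3/4) / 0.40 = 1.4375 per unit of net cost to the contributor — now above 1 — so contributing fully is weakly dominant for every player.
At the Nash equilibrium everyone contributes 12. Group total payoff = 4 × (12 × 0.60 + 2.3 × 12) = 139.20.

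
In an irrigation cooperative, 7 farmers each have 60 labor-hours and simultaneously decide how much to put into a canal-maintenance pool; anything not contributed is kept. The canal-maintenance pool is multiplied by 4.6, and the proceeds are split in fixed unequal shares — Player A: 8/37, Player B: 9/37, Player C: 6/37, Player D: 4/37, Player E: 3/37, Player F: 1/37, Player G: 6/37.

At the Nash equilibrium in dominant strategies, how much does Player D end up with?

89.84 labor-hours

For player j, contributing a unit is worthwhile iff 4.6 × (j's share) ≥ 1, i.e. iff j's share is at least 0.2174.
The only share above 0.2174 is Player B's 9/37, contributing 60; the remaining 6 contribute 0. Total contributed: 60.
Player D keeps 60 and receives 4.6 × 60 × 4/37 = 29.84 from the canal-maintenance pool, for a payoff of 89.84.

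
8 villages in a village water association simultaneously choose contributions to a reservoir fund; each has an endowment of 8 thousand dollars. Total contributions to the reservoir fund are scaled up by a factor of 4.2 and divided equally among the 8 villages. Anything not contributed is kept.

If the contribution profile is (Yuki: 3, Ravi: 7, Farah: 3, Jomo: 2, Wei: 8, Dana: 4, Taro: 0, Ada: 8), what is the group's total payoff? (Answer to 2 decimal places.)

Total contributed: 3 + 7 + 3 + 2 + 8 + 4 + 0 + 8 = 35; total kept: 8 × 8 − 35 = 29.
The reservoir fund pays out 4.2 × 35 = 147.00 in aggregate.
Group total = 29 + 147.00 = 176.00.

176.00 thousand dollars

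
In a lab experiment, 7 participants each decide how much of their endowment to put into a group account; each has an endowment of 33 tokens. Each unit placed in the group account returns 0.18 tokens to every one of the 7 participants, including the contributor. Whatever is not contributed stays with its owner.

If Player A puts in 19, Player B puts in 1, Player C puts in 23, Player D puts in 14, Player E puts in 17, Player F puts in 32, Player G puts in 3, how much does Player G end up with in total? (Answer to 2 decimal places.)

Total contributed: 19 + 1 + 23 + 14 + 17 + 32 + 3 = 109.
Each receives 0.18 × 109 = 19.62 from the group account.
Player G keeps 33 − 3 = 30, so Player G's payoff is 30 + 19.62 = 49.62.

49.62 tokens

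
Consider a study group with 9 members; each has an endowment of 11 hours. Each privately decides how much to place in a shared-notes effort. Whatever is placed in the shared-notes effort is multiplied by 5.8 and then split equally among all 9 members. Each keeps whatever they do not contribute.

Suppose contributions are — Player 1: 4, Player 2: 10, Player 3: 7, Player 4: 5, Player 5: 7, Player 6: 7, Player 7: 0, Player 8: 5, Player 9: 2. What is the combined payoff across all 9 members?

Total contributed: 4 + 10 + 7 + 5 + 7 + 7 + 0 + 5 + 2 = 47; total kept: 9 × 11 − 47 = 52.
The shared-notes effort pays out 5.8 × 47 = 272.60 in aggregate.
Group total = 52 + 272.60 = 324.60.

324.60 hours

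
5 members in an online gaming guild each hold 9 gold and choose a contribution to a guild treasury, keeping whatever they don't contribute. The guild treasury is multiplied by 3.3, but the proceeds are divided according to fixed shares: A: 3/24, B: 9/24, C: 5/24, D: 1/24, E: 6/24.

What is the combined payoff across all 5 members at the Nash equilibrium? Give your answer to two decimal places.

A player with share s gets back 3.3·s per unit contributed, so full contribution is dominant for anyone with s > 1/3.3 = 0.3030 and zero contribution is dominant for anyone below.
Only B (9/24) clears that bar, contributing 9; the remaining 4 contribute 0. Total contributed: 9.
The guild treasury pays out 3.3 × 9 = 29.70 in total (split across the unequal shares, but the aggregate is all that matters for the group sum).
The 4 free-riders keep 9 each, adding 36. Group total = 36 + 29.70 = 65.70.

65.70 gold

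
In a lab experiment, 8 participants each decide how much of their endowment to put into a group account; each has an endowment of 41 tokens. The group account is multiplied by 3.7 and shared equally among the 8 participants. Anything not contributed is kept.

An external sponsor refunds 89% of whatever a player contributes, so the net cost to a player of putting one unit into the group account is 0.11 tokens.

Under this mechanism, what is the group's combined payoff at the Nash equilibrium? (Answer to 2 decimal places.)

Under the mechanism each unit contributed yields (3.7/8) / 0.11 = 4.2045 back to its contributor per unit of net cost, which exceeds 1, making full contribution the dominant choice for everyone.
So the Nash equilibrium is full contribution by all 8; the group earns 8 × (41 × 0.89 + 3.7 × 41) = 1505.52.

1505.52 tokens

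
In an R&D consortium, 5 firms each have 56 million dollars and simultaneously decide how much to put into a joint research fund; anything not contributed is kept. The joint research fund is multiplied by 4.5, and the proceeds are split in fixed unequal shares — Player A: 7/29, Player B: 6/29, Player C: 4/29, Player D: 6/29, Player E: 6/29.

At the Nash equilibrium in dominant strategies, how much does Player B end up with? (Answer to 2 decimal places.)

Player j's private return per contributed unit is 4.5 × (j's share). Contributing is weakly dominant for j when that share is at least 1/4.5 = 0.2222, and contributing 0 is dominant otherwise.
Player A alone (share 7/29) is above the threshold, contributing 56; the remaining 4 contribute 0. Total contributed: 56.
Player B keeps 56 and receives 4.5 × 56 × 6/29 = 52.14 from the joint research fund, for a payoff of 108.14.

108.14 million dollars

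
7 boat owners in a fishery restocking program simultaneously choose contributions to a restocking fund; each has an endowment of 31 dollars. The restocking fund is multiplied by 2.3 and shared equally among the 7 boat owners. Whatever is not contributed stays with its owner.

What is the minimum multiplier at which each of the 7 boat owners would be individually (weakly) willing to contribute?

7

A contributed unit returns (multiplier)/7 to its contributor.
This reaches 1 exactly when the multiplier is 7.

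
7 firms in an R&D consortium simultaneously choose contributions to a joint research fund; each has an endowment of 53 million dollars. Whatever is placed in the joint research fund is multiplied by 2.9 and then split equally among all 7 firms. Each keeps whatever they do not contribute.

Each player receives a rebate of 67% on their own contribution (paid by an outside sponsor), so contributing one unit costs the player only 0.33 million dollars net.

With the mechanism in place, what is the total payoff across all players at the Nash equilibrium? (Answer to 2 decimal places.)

Under the mechanism each unit contributed yields (2.9/7) / 0.33 = 1.2554 back to its contributor per unit of net cost, which exceeds 1, making full contribution the dominant choice for everyone.
So the Nash equilibrium is full contribution by all 7; the group earns 7 × (53 × 0.67 + 2.9 × 53) = 1324.47.

1324.47 million dollars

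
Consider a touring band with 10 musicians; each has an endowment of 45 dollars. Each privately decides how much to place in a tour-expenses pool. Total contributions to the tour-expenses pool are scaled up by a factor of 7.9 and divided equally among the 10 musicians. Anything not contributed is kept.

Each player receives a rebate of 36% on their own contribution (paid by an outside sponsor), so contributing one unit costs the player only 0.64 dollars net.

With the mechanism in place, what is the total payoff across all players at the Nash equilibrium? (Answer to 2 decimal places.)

With the mechanism, a contributed unit returns (7.9/10) / 0.64 = 1.2344 per unit of net cost to the contributor — now above 1 — so contributing fully is weakly dominant for every player.
So the Nash equilibrium is full contribution by all 10; the group earns 10 × (45 × 0.36 + 7.9 × 45) = 3717.00.

3717.00 dollars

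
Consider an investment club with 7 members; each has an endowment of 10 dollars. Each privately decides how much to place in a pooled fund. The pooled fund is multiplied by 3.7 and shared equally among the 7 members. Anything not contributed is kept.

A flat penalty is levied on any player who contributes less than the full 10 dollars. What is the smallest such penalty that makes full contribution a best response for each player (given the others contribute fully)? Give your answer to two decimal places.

Given the others contribute fully, the best deviation is to contribute 0 (any partial contribution still incurs the fine and gives up units whose private return 0.5286 is below 1).
Deviating from 10 to 0 saves 10 dollars but forfeits the deviator's share of the drop in the pooled fund: 3.7/7 × 10 = 5.29.
So the deviation gain is 10 − 5.29 = 4.71, and the fine must be at least 4.71 dollars to wipe it out.

4.71 dollars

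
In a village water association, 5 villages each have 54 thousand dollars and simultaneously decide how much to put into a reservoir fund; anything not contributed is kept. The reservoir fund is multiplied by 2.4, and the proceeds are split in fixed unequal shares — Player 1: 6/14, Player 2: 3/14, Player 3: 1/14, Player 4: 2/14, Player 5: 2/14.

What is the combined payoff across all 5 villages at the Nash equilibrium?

345.60 thousand dollars

Each unit j contributes comes back to j as 2.4 × (j's share), so j prefers to contribute only if that share exceeds 1/2.4 = 0.4167; otherwise keeping the unit dominates.
Only Player 1 (6/14) clears that bar, contributing 54; the remaining 4 contribute 0. Total contributed: 54.
The reservoir fund pays out 2.4 × 54 = 129.60 in total (split across the unequal shares, but the aggregate is all that matters for the group sum).
The 4 free-riders keep 54 each, adding 216. Group total = 216 + 129.60 = 345.60.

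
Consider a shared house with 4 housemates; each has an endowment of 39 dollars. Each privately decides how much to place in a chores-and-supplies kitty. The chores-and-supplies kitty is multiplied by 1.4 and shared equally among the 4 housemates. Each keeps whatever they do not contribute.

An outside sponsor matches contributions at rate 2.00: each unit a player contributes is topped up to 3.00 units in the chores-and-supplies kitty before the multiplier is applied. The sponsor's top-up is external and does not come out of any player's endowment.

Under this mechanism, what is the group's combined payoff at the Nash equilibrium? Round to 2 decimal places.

With the mechanism, a contributed unit returns 1.4 × 3.00 / 4 = 1.0500 per unit of net cost to the contributor — now above 1 — so contributing fully is weakly dominant for every player.
At the Nash equilibrium everyone contributes 39. Group total payoff = 1.4 × 3.00 × 156 = 655.20.

655.20 dollars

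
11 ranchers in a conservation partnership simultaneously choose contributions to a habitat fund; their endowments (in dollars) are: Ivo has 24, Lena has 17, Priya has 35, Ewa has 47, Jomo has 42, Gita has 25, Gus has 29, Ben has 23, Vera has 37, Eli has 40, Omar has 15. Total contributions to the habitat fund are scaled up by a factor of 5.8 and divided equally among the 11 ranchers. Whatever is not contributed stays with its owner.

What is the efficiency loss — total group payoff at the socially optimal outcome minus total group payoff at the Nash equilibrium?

The private return per contributed unit is 5.8/11 = 0.5273 < 1 for every player regardless of endowment, so the Nash equilibrium is zero contribution and the group total is Σ E_j = 24 + 17 + 35 + 47 + 42 + 25 + 29 + 23 + 37 + 40 + 15 = 334.
Each contributed unit returns 5.800 to the group, so the social optimum is full contribution by everyone: group total = 5.800 × 334 = 1937.20.
Efficiency loss = (5.800 − 1) × 334 = 1603.20.

1603.20 dollars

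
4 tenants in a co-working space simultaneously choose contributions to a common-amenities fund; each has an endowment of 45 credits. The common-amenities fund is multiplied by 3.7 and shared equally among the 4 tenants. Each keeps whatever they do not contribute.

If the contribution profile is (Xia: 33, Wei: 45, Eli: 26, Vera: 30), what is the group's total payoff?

541.80 credits

Total contributed: 33 + 45 + 26 + 30 = 134; total kept: 4 × 45 − 134 = 46.
The common-amenities fund pays out 3.7 × 134 = 495.80 in aggregate.
Group total = 46 + 495.80 = 541.80.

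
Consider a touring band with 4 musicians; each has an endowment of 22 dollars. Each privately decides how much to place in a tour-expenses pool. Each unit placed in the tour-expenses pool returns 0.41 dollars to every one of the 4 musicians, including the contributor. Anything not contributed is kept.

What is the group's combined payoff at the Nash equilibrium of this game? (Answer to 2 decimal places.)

88.00 dollars

The private return per contributed unit is 0.41 < 1, so contributing 0 is dominant for every player. At the Nash equilibrium everyone keeps their 22, and the group total is 4 × 22 = 88.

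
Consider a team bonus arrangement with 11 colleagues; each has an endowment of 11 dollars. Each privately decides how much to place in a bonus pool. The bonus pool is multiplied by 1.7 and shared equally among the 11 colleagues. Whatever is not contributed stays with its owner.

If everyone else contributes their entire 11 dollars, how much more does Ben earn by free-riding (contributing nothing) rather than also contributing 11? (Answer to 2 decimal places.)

Switching from a contribution of 11 to 0 lets Ben keep an extra 11 dollars, but lowers the bonus pool by 11, which costs Ben their own share of that drop: 1.7/11 × 11 = 1.70.
Net gain = 11 − 1.70 = 9.30. The private return per contributed unit (0.1545) is below 1, so free-riding is indeed the best response regardless of what the others do.

9.30 dollars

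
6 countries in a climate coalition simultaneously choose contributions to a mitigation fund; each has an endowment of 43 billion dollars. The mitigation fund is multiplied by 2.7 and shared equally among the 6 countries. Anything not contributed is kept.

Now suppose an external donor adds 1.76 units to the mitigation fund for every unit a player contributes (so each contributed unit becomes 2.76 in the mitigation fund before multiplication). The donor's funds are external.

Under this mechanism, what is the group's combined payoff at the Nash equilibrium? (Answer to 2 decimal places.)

1922.62 billion dollars

The effective private return per unit is now 2.7 × 2.76 / 6 = 1.2420 > 1, so every player's dominant strategy flips to full contribution.
At the Nash equilibrium everyone contributes 43. Group total payoff = 2.7 × 2.76 × 258 = 1922.62.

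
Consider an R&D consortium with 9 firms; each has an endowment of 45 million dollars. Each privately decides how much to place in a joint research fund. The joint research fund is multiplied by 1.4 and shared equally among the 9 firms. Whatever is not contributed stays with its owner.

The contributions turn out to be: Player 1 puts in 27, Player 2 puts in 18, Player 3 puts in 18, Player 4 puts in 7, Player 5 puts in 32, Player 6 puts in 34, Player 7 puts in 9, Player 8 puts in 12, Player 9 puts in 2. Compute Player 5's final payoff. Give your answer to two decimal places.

Total contributed: 27 + 18 + 18 + 7 + 32 + 34 + 9 + 12 + 2 = 159.
Each receives 1.4 × 159 / 9 = 24.73 from the joint research fund.
Player 5 keeps 45 − 32 = 13, so Player 5's payoff is 13 + 24.73 = 37.73.

37.73 million dollars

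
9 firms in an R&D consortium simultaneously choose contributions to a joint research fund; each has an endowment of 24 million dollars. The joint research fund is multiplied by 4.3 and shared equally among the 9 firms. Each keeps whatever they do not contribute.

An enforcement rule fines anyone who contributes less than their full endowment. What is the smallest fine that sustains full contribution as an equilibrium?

Given the others contribute fully, the best deviation is to contribute 0 (any partial contribution still incurs the fine and gives up units whose private return 0.4778 is below 1).
Deviating from 24 to 0 saves 24 million dollars but forfeits the deviator's share of the drop in the joint research fund: 4.3/9 × 24 = 11.47.
So the deviation gain is 24 − 11.47 = 12.53, and the fine must be at least 12.53 million dollars to wipe it out.

12.53 million dollars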